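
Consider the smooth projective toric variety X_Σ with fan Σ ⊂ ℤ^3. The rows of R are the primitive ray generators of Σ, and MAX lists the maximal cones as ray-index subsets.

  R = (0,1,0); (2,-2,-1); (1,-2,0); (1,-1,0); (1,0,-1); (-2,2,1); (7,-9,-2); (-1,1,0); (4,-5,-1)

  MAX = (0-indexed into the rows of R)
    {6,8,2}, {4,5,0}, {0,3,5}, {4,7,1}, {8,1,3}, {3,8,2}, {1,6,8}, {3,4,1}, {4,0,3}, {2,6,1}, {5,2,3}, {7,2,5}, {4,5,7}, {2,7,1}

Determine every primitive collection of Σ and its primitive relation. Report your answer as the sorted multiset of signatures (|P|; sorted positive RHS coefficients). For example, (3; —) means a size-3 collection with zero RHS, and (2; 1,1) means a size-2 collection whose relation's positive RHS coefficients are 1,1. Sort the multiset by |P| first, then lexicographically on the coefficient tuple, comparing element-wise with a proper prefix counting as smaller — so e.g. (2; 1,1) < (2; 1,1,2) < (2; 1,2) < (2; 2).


Δ(Σ) — 9 vertices, 18 min non-faces:

  {1,5}:  v_{1} + v_{5} = 0  ⟹  sig = (2; —)
  {3,7}:  v_{3} + v_{7} = 0  ⟹  sig = (2; —)
  {0,2}:  v_{0} + v_{2} = v_{3}  ⟹  sig = (2; 1)
  {2,4}:  v_{2} + v_{4} = v_{1}  ⟹  sig = (2; 1)
  {0,1}:  v_{0} + v_{1} = v_{3} + v_{4}  ⟹  sig = (2; 1,1)
  {0,7}:  v_{0} + v_{7} = v_{4} + v_{5}  ⟹  sig = (2; 1,1)
  {5,6}:  v_{5} + v_{6} = v_{2} + v_{8}  ⟹  sig = (2; 1,1)
  {5,8}:  v_{5} + v_{8} = v_{2} + v_{3}  ⟹  sig = (2; 1,1)
  {7,8}:  v_{7} + v_{8} = v_{1} + v_{2}  ⟹  sig = (2; 1,1)
  {0,6}:  v_{0} + v_{6} = v_{1} + v_{3} + v_{8}  ⟹  sig = (2; 1,1,1)
  {0,8}:  v_{0} + v_{8} = v_{1} + 2·v_{3}  ⟹  sig = (2; 1,2)
  {4,6}:  v_{4} + v_{6} = 2·v_{1} + v_{8}  ⟹  sig = (2; 1,2)
  {4,8}:  v_{4} + v_{8} = 2·v_{1} + v_{3}  ⟹  sig = (2; 1,2)
  {3,6}:  v_{3} + v_{6} = 2·v_{8}  ⟹  sig = (2; 2)
  {6,7}:  v_{6} + v_{7} = 2·v_{1} + 2·v_{2}  ⟹  sig = (2; 2,2)
  {1,2,3}:  v_{1} + v_{2} + v_{3} = v_{8}  ⟹  sig = (3; 1)
  {1,2,8}:  v_{1} + v_{2} + v_{8} = v_{6}  ⟹  sig = (3; 1)
  {3,4,5}:  v_{3} + v_{4} + v_{5} = v_{0}  ⟹  sig = (3; 1)

so the primitive-relation signature multiset is
{ (2; —) ×2,  (2; 1) ×2,  (2; 1,1) ×5,  (2; 1,1,1),  (2; 1,2) ×3,  (2; 2),  (2; 2,2),  (3; 1) ×3 }


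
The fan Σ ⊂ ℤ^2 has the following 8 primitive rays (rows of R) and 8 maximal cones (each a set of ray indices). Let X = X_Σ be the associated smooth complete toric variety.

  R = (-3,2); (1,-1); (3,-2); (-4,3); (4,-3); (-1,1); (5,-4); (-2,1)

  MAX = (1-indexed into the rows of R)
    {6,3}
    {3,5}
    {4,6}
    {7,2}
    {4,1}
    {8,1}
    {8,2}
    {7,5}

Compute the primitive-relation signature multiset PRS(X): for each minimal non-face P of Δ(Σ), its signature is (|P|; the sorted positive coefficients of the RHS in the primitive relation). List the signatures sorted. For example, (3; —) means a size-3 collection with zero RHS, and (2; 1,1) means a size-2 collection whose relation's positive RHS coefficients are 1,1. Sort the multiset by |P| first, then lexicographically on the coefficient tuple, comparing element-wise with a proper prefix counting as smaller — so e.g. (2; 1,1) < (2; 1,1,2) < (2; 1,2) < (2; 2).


20 collections generate NE(X_Σ); each relation:

  {1,3}:  v_{1} + v_{3} = 0  ⟹  sig = (2; —)
  {2,6}:  v_{2} + v_{6} = 0  ⟹  sig = (2; —)
  {4,5}:  v_{4} + v_{5} = 0  ⟹  sig = (2; —)
  {1,2}:  v_{1} + v_{2} = v_{8}  ⟹  sig = (2; 1)
  {1,5}:  v_{1} + v_{5} = v_{2}  ⟹  sig = (2; 1)
  {1,6}:  v_{1} + v_{6} = v_{4}  ⟹  sig = (2; 1)
  {2,3}:  v_{2} + v_{3} = v_{5}  ⟹  sig = (2; 1)
  {2,4}:  v_{2} + v_{4} = v_{1}  ⟹  sig = (2; 1)
  {2,5}:  v_{2} + v_{5} = v_{7}  ⟹  sig = (2; 1)
  {3,4}:  v_{3} + v_{4} = v_{6}  ⟹  sig = (2; 1)
  {3,8}:  v_{3} + v_{8} = v_{2}  ⟹  sig = (2; 1)
  {4,7}:  v_{4} + v_{7} = v_{2}  ⟹  sig = (2; 1)
  {5,6}:  v_{5} + v_{6} = v_{3}  ⟹  sig = (2; 1)
  {6,7}:  v_{6} + v_{7} = v_{5}  ⟹  sig = (2; 1)
  {6,8}:  v_{6} + v_{8} = v_{1}  ⟹  sig = (2; 1)
  {1,7}:  v_{1} + v_{7} = 2·v_{2}  ⟹  sig = (2; 2)
  {3,7}:  v_{3} + v_{7} = 2·v_{5}  ⟹  sig = (2; 2)
  {4,8}:  v_{4} + v_{8} = 2·v_{1}  ⟹  sig = (2; 2)
  {5,8}:  v_{5} + v_{8} = 2·v_{2}  ⟹  sig = (2; 2)
  {7,8}:  v_{7} + v_{8} = 3·v_{2}  ⟹  sig = (2; 3)

Signatures (|P|; sorted positive RHS coefficients), sorted:
    (2; —)
    (2; —)
    (2; —)
    (2; 1)
    (2; 1)
    (2; 1)
    (2; 1)
    (2; 1)
    (2; 1)
    (2; 1)
    (2; 1)
    (2; 1)
    (2; 1)
    (2; 1)
    (2; 1)
    (2; 2)
    (2; 2)
    (2; 2)
    (2; 2)
    (2; 3)


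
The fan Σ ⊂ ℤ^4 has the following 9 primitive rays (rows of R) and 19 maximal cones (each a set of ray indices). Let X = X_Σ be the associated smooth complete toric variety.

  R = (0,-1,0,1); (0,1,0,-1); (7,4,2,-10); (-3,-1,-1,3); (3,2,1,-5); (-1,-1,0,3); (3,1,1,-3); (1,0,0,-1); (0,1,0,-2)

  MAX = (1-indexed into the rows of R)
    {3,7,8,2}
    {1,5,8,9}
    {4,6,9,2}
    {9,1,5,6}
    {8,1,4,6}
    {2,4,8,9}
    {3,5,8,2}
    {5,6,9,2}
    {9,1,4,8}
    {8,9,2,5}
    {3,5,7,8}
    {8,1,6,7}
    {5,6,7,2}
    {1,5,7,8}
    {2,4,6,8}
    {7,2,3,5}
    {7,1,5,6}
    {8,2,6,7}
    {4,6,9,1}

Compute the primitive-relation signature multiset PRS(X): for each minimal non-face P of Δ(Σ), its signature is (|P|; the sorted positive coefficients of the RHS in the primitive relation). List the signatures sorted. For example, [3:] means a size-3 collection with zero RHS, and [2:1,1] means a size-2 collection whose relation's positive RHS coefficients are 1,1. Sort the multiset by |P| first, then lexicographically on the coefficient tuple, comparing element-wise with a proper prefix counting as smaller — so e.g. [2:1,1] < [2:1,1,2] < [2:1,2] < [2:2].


The 11 primitive collections of Σ (r=9, n=4):

  {1,2}:  v_{1} + v_{2} = 0  →  sig = [2:]
  {4,7}:  v_{4} + v_{7} = 0  →  sig = [2:]
  {4,5}:  v_{4} + v_{5} = v_{9}  →  sig = [2:1]
  {7,9}:  v_{7} + v_{9} = v_{5}  →  sig = [2:1]
  {1,3}:  v_{1} + v_{3} = v_{5} + v_{7} + v_{8}  →  sig = [2:1,1,1]
  {3,4}:  v_{3} + v_{4} = v_{2} + v_{5} + v_{8}  →  sig = [2:1,1,1]
  {3,9}:  v_{3} + v_{9} = v_{2} + 2·v_{5} + v_{8}  →  sig = [2:1,1,2]
  {3,6}:  v_{3} + v_{6} = v_{2} + 2·v_{7}  →  sig = [2:1,2]
  {6,8,9}:  v_{6} + v_{8} + v_{9} = 0  →  sig = [3:]
  {5,6,8}:  v_{5} + v_{6} + v_{8} = v_{7}  →  sig = [3:1]
  {2,5,7,8}:  v_{2} + v_{5} + v_{7} + v_{8} = v_{3}  →  sig = [4:1]

so the primitive-relation signature multiset is
    [2:]
    [2:]
    [2:1]
    [2:1]
    [2:1,1,1]
    [2:1,1,1]
    [2:1,1,2]
    [2:1,2]
    [3:]
    [3:1]
    [4:1]


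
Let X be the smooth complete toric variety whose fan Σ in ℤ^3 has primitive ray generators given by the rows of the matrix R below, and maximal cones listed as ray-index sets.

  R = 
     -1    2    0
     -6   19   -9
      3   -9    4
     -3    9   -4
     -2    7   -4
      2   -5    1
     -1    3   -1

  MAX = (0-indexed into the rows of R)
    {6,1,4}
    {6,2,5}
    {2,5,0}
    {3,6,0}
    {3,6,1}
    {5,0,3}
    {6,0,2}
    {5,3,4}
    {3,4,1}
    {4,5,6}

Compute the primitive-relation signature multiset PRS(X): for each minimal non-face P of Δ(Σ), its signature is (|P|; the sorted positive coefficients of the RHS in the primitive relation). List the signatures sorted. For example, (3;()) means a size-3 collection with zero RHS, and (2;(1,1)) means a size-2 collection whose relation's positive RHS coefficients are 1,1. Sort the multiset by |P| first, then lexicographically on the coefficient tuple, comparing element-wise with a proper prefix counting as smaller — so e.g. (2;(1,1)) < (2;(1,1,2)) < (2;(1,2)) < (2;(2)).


The 9 primitive collections of Σ (r=7, n=3):

  • {2,3}:  v_{2} + v_{3} = 0  ⇒ sig = (2;())
  • {0,4}:  v_{0} + v_{4} = v_{3}  ⇒ sig = (2;(1))
  • {1,2}:  v_{1} + v_{2} = v_{4} + v_{6}  ⇒ sig = (2;(1,1))
  • {2,4}:  v_{2} + v_{4} = v_{5} + v_{6}  ⇒ sig = (2;(1,1))
  • {0,1}:  v_{0} + v_{1} = 2·v_{3} + v_{6}  ⇒ sig = (2;(1,2))
  • {1,5}:  v_{1} + v_{5} = 2·v_{4}  ⇒ sig = (2;(2))
  • {0,5,6}:  v_{0} + v_{5} + v_{6} = 0  ⇒ sig = (3;())
  • {3,4,6}:  v_{3} + v_{4} + v_{6} = v_{1}  ⇒ sig = (3;(1))
  • {3,5,6}:  v_{3} + v_{5} + v_{6} = v_{4}  ⇒ sig = (3;(1))

so the primitive-relation signature multiset is
[(2;()), (2;(1)), (2;(1,1)), (2;(1,1)), (2;(1,2)), (2;(2)), (3;()), (3;(1)), (3;(1))]


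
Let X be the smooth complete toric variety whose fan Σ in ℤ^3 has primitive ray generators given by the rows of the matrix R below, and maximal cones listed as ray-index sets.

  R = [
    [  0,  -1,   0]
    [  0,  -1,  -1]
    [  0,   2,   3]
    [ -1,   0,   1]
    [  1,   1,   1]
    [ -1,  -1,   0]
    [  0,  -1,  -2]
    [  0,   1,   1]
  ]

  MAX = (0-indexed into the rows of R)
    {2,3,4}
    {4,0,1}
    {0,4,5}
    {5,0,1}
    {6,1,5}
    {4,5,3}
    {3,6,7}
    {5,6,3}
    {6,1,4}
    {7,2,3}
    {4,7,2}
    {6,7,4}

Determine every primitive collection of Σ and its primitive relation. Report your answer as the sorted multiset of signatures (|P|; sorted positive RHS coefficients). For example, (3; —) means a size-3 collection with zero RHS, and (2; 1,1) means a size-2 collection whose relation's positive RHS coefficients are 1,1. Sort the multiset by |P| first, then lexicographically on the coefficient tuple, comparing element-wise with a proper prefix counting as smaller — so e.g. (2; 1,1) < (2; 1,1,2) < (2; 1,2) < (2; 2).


14 minimal non-faces of Δ(Σ) (on 8 rays):

  P={1,7}:  v_{1} + v_{7} = 0  ⟹  sig = (2; —)
  P={1,3}:  v_{1} + v_{3} = v_{5}  ⟹  sig = (2; 1)
  P={2,6}:  v_{2} + v_{6} = v_{7}  ⟹  sig = (2; 1)
  P={5,7}:  v_{5} + v_{7} = v_{3}  ⟹  sig = (2; 1)
  P={0,7}:  v_{0} + v_{7} = v_{4} + v_{5}  ⟹  sig = (2; 1,1)
  P={1,2}:  v_{1} + v_{2} = v_{3} + v_{4}  ⟹  sig = (2; 1,1)
  P={0,2}:  v_{0} + v_{2} = v_{3} + 2·v_{4} + v_{5}  ⟹  sig = (2; 1,1,2)
  P={0,3}:  v_{0} + v_{3} = v_{4} + 2·v_{5}  ⟹  sig = (2; 1,2)
  P={2,5}:  v_{2} + v_{5} = 2·v_{3} + v_{4}  ⟹  sig = (2; 1,2)
  P={0,6}:  v_{0} + v_{6} = 2·v_{1}  ⟹  sig = (2; 2)
  P={3,4,6}:  v_{3} + v_{4} + v_{6} = 0  ⟹  sig = (3; —)
  P={1,4,5}:  v_{1} + v_{4} + v_{5} = v_{0}  ⟹  sig = (3; 1)
  P={3,4,7}:  v_{3} + v_{4} + v_{7} = v_{2}  ⟹  sig = (3; 1)
  P={4,5,6}:  v_{4} + v_{5} + v_{6} = v_{1}  ⟹  sig = (3; 1)

Sorted signature multiset PRS(X):
{ (2; —),  (2; 1) ×3,  (2; 1,1) ×2,  (2; 1,1,2),  (2; 1,2) ×2,  (2; 2),  (3; —),  (3; 1) ×3 }


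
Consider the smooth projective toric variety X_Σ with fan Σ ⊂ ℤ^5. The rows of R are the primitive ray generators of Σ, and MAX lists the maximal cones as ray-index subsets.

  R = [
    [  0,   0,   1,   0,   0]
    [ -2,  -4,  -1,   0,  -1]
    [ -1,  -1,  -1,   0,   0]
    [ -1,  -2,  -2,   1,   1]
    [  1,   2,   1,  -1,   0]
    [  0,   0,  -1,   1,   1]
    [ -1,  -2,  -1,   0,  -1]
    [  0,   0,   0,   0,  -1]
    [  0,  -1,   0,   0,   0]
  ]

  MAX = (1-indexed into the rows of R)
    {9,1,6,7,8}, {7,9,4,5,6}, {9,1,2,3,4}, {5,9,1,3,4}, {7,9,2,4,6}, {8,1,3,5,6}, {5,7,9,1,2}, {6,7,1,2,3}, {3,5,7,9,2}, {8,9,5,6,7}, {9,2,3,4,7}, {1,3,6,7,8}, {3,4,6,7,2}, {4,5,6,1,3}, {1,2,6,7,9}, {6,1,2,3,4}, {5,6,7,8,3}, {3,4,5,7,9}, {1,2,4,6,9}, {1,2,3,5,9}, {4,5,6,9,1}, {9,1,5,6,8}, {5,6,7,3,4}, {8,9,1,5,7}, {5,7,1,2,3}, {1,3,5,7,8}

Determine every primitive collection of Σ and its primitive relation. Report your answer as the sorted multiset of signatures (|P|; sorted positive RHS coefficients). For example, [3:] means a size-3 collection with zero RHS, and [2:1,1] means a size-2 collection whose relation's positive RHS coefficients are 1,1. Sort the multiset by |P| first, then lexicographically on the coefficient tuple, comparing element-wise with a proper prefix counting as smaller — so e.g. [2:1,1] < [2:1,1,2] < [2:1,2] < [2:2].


Primitive collections (9):

  • {4,8}:  v_{4} + v_{8} = v_{6} + v_{7} — sig = [2:1,1]
  • {2,8}:  v_{2} + v_{8} = v_{1} + 2·v_{7} — sig = [2:1,2]
  • {3,6,9}:  v_{3} + v_{6} + v_{9} = v_{4} — sig = [3:1]
  • {3,8,9}:  v_{3} + v_{8} + v_{9} = v_{7} — sig = [3:1]
  • {1,4,7}:  v_{1} + v_{4} + v_{7} = v_{2} + v_{6} — sig = [3:1,1]
  • {2,5,6}:  v_{2} + v_{5} + v_{6} = v_{3} + v_{9} — sig = [3:1,1]
  • {2,4,5}:  v_{2} + v_{4} + v_{5} = 2·v_{3} + 2·v_{9} — sig = [3:2,2]
  • {1,5,6,7}:  v_{1} + v_{5} + v_{6} + v_{7} = 0 — sig = [4:]
  • {1,3,7,9}:  v_{1} + v_{3} + v_{7} + v_{9} = v_{2} — sig = [4:1]

Signatures (|P|; sorted positive RHS coefficients), sorted:
{ [2:1,1],  [2:1,2],  [3:1] ×2,  [3:1,1] ×2,  [3:2,2],  [4:],  [4:1] }


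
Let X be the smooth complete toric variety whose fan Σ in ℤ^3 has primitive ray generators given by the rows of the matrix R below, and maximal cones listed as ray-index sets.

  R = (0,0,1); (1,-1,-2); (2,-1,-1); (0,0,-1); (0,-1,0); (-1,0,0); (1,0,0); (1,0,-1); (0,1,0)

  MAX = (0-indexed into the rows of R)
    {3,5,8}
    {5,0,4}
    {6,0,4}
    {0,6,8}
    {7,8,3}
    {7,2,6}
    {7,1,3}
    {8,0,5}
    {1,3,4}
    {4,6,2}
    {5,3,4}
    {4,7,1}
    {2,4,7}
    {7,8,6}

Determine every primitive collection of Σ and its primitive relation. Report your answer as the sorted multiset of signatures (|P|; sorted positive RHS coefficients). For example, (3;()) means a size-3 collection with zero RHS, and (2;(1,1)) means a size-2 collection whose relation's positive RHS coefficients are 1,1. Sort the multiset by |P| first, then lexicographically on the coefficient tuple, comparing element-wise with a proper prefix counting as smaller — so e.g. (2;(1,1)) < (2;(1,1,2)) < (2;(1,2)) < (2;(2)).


17 minimal non-faces of Δ(Σ) (on 9 rays):

  P = {0,3}:  v_{0} + v_{3} = 0  ⟹  sig = (2;())
  P = {4,8}:  v_{4} + v_{8} = 0  ⟹  sig = (2;())
  P = {5,6}:  v_{5} + v_{6} = 0  ⟹  sig = (2;())
  P = {0,7}:  v_{0} + v_{7} = v_{6}  ⟹  sig = (2;(1))
  P = {3,6}:  v_{3} + v_{6} = v_{7}  ⟹  sig = (2;(1))
  P = {5,7}:  v_{5} + v_{7} = v_{3}  ⟹  sig = (2;(1))
  P = {0,1}:  v_{0} + v_{1} = v_{4} + v_{7}  ⟹  sig = (2;(1,1))
  P = {1,8}:  v_{1} + v_{8} = v_{3} + v_{7}  ⟹  sig = (2;(1,1))
  P = {2,5}:  v_{2} + v_{5} = v_{4} + v_{7}  ⟹  sig = (2;(1,1))
  P = {2,8}:  v_{2} + v_{8} = v_{6} + v_{7}  ⟹  sig = (2;(1,1))
  P = {0,2}:  v_{0} + v_{2} = v_{4} + 2·v_{6}  ⟹  sig = (2;(1,2))
  P = {1,5}:  v_{1} + v_{5} = 2·v_{3} + v_{4}  ⟹  sig = (2;(1,2))
  P = {1,6}:  v_{1} + v_{6} = v_{4} + 2·v_{7}  ⟹  sig = (2;(1,2))
  P = {2,3}:  v_{2} + v_{3} = v_{4} + 2·v_{7}  ⟹  sig = (2;(1,2))
  P = {1,2}:  v_{1} + v_{2} = 2·v_{4} + 3·v_{7}  ⟹  sig = (2;(2,3))
  P = {3,4,7}:  v_{3} + v_{4} + v_{7} = v_{1}  ⟹  sig = (3;(1))
  P = {4,6,7}:  v_{4} + v_{6} + v_{7} = v_{2}  ⟹  sig = (3;(1))

Hence PRS(X_Σ) =
    (2;())
    (2;())
    (2;())
    (2;(1))
    (2;(1))
    (2;(1))
    (2;(1,1))
    (2;(1,1))
    (2;(1,1))
    (2;(1,1))
    (2;(1,2))
    (2;(1,2))
    (2;(1,2))
    (2;(1,2))
    (2;(2,3))
    (3;(1))
    (3;(1))


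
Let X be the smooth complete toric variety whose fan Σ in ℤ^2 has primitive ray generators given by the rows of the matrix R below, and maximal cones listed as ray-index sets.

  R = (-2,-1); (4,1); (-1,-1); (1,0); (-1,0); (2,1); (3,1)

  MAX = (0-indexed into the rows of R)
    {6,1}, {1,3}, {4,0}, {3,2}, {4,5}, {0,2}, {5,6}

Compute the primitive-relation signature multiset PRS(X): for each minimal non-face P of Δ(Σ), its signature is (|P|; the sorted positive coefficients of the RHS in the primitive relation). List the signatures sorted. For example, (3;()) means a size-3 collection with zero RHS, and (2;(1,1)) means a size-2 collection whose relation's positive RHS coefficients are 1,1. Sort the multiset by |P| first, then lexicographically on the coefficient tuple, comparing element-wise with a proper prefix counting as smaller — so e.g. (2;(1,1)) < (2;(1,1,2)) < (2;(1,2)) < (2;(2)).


Δ(Σ) — 7 vertices, 14 min non-faces:

  P={0,5}:  v_{0} + v_{5} = 0  →  sig = (2;())
  P={3,4}:  v_{3} + v_{4} = 0  →  sig = (2;())
  P={0,3}:  v_{0} + v_{3} = v_{2}  →  sig = (2;(1))
  P={0,6}:  v_{0} + v_{6} = v_{3}  →  sig = (2;(1))
  P={1,4}:  v_{1} + v_{4} = v_{6}  →  sig = (2;(1))
  P={2,4}:  v_{2} + v_{4} = v_{0}  →  sig = (2;(1))
  P={2,5}:  v_{2} + v_{5} = v_{3}  →  sig = (2;(1))
  P={3,5}:  v_{3} + v_{5} = v_{6}  →  sig = (2;(1))
  P={3,6}:  v_{3} + v_{6} = v_{1}  →  sig = (2;(1))
  P={4,6}:  v_{4} + v_{6} = v_{5}  →  sig = (2;(1))
  P={0,1}:  v_{0} + v_{1} = 2·v_{3}  →  sig = (2;(2))
  P={1,5}:  v_{1} + v_{5} = 2·v_{6}  →  sig = (2;(2))
  P={2,6}:  v_{2} + v_{6} = 2·v_{3}  →  sig = (2;(2))
  P={1,2}:  v_{1} + v_{2} = 3·v_{3}  →  sig = (2;(3))

so the primitive-relation signature multiset is
[(2;()), (2;()), (2;(1)), (2;(1)), (2;(1)), (2;(1)), (2;(1)), (2;(1)), (2;(1)), (2;(1)), (2;(2)), (2;(2)), (2;(2)), (2;(3))]


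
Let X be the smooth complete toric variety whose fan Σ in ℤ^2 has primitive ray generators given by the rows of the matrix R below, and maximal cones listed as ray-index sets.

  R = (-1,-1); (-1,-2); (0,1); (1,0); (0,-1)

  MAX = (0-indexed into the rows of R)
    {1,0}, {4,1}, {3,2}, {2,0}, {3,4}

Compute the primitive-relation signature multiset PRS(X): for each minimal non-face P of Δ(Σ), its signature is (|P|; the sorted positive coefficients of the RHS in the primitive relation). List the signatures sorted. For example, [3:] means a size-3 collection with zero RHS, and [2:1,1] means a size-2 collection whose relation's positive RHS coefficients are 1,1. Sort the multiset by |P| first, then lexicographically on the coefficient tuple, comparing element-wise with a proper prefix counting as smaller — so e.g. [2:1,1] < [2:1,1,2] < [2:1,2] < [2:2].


Primitive collections (5):

  • {2,4}:  v_{2} + v_{4} = 0  so sig = [2:]
  • {0,3}:  v_{0} + v_{3} = v_{4}  so sig = [2:1]
  • {0,4}:  v_{0} + v_{4} = v_{1}  so sig = [2:1]
  • {1,2}:  v_{1} + v_{2} = v_{0}  so sig = [2:1]
  • {1,3}:  v_{1} + v_{3} = 2·v_{4}  so sig = [2:2]

Signatures (|P|; sorted positive RHS coefficients), sorted:
    |P|=2: 5 collections, coeffs (), (1), (1), (1), (2)


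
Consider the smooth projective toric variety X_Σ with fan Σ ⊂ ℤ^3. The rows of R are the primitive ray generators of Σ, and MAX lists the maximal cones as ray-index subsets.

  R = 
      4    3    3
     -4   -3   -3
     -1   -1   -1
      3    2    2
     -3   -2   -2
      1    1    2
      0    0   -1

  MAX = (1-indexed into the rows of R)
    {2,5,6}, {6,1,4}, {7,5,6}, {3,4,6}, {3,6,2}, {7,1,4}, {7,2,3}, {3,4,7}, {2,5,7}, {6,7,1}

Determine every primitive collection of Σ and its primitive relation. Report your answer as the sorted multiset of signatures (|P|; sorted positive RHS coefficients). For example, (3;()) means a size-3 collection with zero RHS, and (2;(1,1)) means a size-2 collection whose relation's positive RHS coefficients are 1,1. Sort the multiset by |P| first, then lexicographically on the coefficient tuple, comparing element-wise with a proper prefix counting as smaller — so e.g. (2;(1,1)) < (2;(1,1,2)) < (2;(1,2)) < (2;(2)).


Σ has 9 primitive collections:

  P={1,2}:  v_{1} + v_{2} = 0  →  sig = (2;())
  P={4,5}:  v_{4} + v_{5} = 0  →  sig = (2;())
  P={1,3}:  v_{1} + v_{3} = v_{4}  →  sig = (2;(1))
  P={2,4}:  v_{2} + v_{4} = v_{3}  →  sig = (2;(1))
  P={3,5}:  v_{3} + v_{5} = v_{2}  →  sig = (2;(1))
  P={1,5}:  v_{1} + v_{5} = v_{6} + v_{7}  →  sig = (2;(1,1))
  P={3,6,7}:  v_{3} + v_{6} + v_{7} = 0  →  sig = (3;())
  P={2,6,7}:  v_{2} + v_{6} + v_{7} = v_{5}  →  sig = (3;(1))
  P={4,6,7}:  v_{4} + v_{6} + v_{7} = v_{1}  →  sig = (3;(1))

Sorted signature multiset PRS(X):
[(2;()), (2;()), (2;(1)), (2;(1)), (2;(1)), (2;(1,1)), (3;()), (3;(1)), (3;(1))]


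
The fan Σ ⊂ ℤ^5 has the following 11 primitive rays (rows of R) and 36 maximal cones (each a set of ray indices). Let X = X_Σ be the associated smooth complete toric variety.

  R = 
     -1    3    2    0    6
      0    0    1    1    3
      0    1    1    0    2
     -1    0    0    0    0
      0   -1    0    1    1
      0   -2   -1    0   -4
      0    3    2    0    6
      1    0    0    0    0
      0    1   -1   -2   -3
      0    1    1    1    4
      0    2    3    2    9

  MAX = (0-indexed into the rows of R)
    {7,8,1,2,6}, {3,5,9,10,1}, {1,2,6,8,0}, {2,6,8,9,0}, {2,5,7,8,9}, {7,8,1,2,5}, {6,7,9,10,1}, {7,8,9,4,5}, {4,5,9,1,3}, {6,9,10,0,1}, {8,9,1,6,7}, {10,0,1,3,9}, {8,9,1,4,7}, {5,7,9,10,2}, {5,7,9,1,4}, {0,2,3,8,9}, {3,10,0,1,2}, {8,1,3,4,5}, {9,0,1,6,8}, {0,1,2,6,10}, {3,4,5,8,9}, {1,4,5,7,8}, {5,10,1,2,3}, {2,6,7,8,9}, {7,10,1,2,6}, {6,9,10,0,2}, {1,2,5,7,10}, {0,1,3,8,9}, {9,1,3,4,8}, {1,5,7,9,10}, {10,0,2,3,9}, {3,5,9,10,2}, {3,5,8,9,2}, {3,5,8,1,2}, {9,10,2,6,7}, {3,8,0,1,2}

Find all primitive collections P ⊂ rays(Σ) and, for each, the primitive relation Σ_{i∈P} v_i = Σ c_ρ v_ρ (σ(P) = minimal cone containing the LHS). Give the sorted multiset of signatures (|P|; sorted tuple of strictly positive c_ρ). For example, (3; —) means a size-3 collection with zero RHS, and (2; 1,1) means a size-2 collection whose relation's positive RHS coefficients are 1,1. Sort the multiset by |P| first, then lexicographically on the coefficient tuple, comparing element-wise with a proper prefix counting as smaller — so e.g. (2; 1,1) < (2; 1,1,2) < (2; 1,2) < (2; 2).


12 collections generate NE(X_Σ); each relation:

  • {3,7}:  v_{3} + v_{7} = 0  ⇒ sig = (2; —)
  • {0,7}:  v_{0} + v_{7} = v_{6}  ⇒ sig = (2; 1)
  • {2,4}:  v_{2} + v_{4} = v_{1}  ⇒ sig = (2; 1)
  • {3,6}:  v_{3} + v_{6} = v_{0}  ⇒ sig = (2; 1)
  • {5,6}:  v_{5} + v_{6} = v_{2}  ⇒ sig = (2; 1)
  • {8,10}:  v_{8} + v_{10} = v_{6}  ⇒ sig = (2; 1)
  • {0,5}:  v_{0} + v_{5} = v_{2} + v_{3}  ⇒ sig = (2; 1,1)
  • {0,4}:  v_{0} + v_{4} = 2·v_{1} + v_{3} + v_{8} + v_{9}  ⇒ sig = (2; 1,1,1,2)
  • {4,6}:  v_{4} + v_{6} = 2·v_{1} + v_{8} + v_{9}  ⇒ sig = (2; 1,1,2)
  • {4,10}:  v_{4} + v_{10} = 2·v_{1} + v_{9}  ⇒ sig = (2; 1,2)
  • {1,2,9}:  v_{1} + v_{2} + v_{9} = v_{10}  ⇒ sig = (3; 1)
  • {1,5,8,9}:  v_{1} + v_{5} + v_{8} + v_{9} = 0  ⇒ sig = (4; —)

so the primitive-relation signature multiset is
{ (2; —),  (2; 1) ×5,  (2; 1,1),  (2; 1,1,1,2),  (2; 1,1,2),  (2; 1,2),  (3; 1),  (4; —) }


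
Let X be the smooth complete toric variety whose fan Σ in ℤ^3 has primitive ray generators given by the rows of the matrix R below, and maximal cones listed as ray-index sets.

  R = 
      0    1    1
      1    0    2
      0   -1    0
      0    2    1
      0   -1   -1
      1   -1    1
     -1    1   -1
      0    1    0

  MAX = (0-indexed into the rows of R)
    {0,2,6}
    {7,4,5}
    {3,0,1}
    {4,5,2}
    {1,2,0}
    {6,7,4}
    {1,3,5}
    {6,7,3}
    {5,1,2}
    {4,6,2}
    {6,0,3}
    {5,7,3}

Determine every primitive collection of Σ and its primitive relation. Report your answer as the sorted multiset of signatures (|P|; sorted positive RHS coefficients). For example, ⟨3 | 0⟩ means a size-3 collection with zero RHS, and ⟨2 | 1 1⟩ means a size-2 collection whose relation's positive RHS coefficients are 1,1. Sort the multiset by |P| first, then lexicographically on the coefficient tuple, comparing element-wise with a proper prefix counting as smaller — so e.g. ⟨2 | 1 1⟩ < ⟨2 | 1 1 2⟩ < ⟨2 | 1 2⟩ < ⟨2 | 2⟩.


|primitive collections| = 10. Relations:

  P={0,4}:  v_{0} + v_{4} = 0  ⇒ sig = ⟨2 | 0⟩
  P={2,7}:  v_{2} + v_{7} = 0  ⇒ sig = ⟨2 | 0⟩
  P={5,6}:  v_{5} + v_{6} = 0  ⇒ sig = ⟨2 | 0⟩
  P={0,5}:  v_{0} + v_{5} = v_{1}  ⇒ sig = ⟨2 | 1⟩
  P={0,7}:  v_{0} + v_{7} = v_{3}  ⇒ sig = ⟨2 | 1⟩
  P={1,4}:  v_{1} + v_{4} = v_{5}  ⇒ sig = ⟨2 | 1⟩
  P={1,6}:  v_{1} + v_{6} = v_{0}  ⇒ sig = ⟨2 | 1⟩
  P={2,3}:  v_{2} + v_{3} = v_{0}  ⇒ sig = ⟨2 | 1⟩
  P={3,4}:  v_{3} + v_{4} = v_{7}  ⇒ sig = ⟨2 | 1⟩
  P={1,7}:  v_{1} + v_{7} = v_{3} + v_{5}  ⇒ sig = ⟨2 | 1 1⟩

Hence PRS(X_Σ) =
{ ⟨2 | 0⟩ ×3,  ⟨2 | 1⟩ ×6,  ⟨2 | 1 1⟩ }


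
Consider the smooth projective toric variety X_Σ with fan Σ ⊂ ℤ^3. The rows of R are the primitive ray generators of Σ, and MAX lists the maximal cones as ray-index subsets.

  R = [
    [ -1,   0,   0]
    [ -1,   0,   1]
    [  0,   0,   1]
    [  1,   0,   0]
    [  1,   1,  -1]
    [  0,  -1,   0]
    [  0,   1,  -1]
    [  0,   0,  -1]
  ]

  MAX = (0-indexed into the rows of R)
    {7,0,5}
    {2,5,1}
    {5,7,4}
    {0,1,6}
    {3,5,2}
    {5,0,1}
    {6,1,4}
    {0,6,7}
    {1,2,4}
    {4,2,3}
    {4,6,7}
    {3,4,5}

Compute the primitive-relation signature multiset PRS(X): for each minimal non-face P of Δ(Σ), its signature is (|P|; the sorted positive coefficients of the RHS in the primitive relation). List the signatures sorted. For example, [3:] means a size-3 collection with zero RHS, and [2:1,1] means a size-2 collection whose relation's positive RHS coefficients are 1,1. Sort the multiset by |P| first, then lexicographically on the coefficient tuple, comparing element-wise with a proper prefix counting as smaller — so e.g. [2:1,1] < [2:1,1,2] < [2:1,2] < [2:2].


The 12 primitive collections of Σ (r=8, n=3):

  P={0,3}:  v_{0} + v_{3} = 0 ; sig = [2:]
  P={2,7}:  v_{2} + v_{7} = 0 ; sig = [2:]
  P={0,2}:  v_{0} + v_{2} = v_{1} ; sig = [2:1]
  P={0,4}:  v_{0} + v_{4} = v_{6} ; sig = [2:1]
  P={1,3}:  v_{1} + v_{3} = v_{2} ; sig = [2:1]
  P={1,7}:  v_{1} + v_{7} = v_{0} ; sig = [2:1]
  P={3,6}:  v_{3} + v_{6} = v_{4} ; sig = [2:1]
  P={5,6}:  v_{5} + v_{6} = v_{7} ; sig = [2:1]
  P={2,6}:  v_{2} + v_{6} = v_{1} + v_{4} ; sig = [2:1,1]
  P={3,7}:  v_{3} + v_{7} = v_{4} + v_{5} ; sig = [2:1,1]
  P={1,4,5}:  v_{1} + v_{4} + v_{5} = 0 ; sig = [3:]
  P={2,4,5}:  v_{2} + v_{4} + v_{5} = v_{3} ; sig = [3:1]

Signatures (|P|; sorted positive RHS coefficients), sorted:
    [2:]
    [2:]
    [2:1]
    [2:1]
    [2:1]
    [2:1]
    [2:1]
    [2:1]
    [2:1,1]
    [2:1,1]
    [3:]
    [3:1]


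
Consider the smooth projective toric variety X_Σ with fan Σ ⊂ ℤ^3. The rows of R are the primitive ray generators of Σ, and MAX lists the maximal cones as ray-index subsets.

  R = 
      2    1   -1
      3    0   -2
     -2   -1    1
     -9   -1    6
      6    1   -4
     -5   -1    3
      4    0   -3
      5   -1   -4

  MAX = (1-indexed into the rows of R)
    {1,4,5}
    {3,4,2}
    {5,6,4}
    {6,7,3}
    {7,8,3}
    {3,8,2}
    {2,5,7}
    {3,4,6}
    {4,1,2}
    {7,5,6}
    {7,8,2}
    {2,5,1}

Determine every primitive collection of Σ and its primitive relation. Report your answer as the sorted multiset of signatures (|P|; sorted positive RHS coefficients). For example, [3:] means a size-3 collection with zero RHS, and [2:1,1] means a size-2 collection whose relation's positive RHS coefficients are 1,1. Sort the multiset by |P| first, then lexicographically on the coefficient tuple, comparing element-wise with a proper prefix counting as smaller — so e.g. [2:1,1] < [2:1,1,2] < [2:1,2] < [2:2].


12 minimal non-faces of Δ(Σ) (on 8 rays):

  {1,3}:  v_{1} + v_{3} = 0  →  sig = [2:]
  {1,7}:  v_{1} + v_{7} = v_{5}  →  sig = [2:1]
  {2,6}:  v_{2} + v_{6} = v_{3}  →  sig = [2:1]
  {3,5}:  v_{3} + v_{5} = v_{7}  →  sig = [2:1]
  {4,7}:  v_{4} + v_{7} = v_{6}  →  sig = [2:1]
  {1,6}:  v_{1} + v_{6} = v_{4} + v_{5}  →  sig = [2:1,1]
  {1,8}:  v_{1} + v_{8} = v_{2} + v_{7}  →  sig = [2:1,1]
  {5,8}:  v_{5} + v_{8} = v_{2} + 2·v_{7}  →  sig = [2:1,2]
  {6,8}:  v_{6} + v_{8} = 2·v_{3} + v_{7}  →  sig = [2:1,2]
  {4,8}:  v_{4} + v_{8} = 2·v_{3}  →  sig = [2:2]
  {2,4,5}:  v_{2} + v_{4} + v_{5} = 0  →  sig = [3:]
  {2,3,7}:  v_{2} + v_{3} + v_{7} = v_{8}  →  sig = [3:1]

Signatures (|P|; sorted positive RHS coefficients), sorted:
    [2:]
    [2:1]
    [2:1]
    [2:1]
    [2:1]
    [2:1,1]
    [2:1,1]
    [2:1,2]
    [2:1,2]
    [2:2]
    [3:]
    [3:1]


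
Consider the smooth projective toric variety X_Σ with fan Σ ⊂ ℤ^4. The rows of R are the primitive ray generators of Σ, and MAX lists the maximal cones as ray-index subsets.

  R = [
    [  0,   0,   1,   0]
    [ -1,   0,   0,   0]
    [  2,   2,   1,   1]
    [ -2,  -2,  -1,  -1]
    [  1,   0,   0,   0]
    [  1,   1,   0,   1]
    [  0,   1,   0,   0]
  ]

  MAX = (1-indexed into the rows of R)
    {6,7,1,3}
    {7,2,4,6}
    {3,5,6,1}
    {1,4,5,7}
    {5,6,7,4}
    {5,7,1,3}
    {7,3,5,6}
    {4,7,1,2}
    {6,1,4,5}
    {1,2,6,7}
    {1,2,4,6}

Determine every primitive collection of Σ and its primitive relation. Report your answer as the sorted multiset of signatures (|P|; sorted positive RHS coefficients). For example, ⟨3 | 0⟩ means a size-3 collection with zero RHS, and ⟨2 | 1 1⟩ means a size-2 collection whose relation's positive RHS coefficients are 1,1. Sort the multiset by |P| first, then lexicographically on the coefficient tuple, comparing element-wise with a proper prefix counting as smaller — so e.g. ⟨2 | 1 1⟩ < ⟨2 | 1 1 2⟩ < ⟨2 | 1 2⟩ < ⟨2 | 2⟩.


Minimal non-faces — 5 found among 7 rays, 11 max cones:

  P={2,5}:  v_{2} + v_{5} = 0  ⟹  sig = ⟨2 | 0⟩
  P={3,4}:  v_{3} + v_{4} = 0  ⟹  sig = ⟨2 | 0⟩
  P={2,3}:  v_{2} + v_{3} = v_{1} + v_{6} + v_{7}  ⟹  sig = ⟨2 | 1 1 1⟩
  P={1,4,6,7}:  v_{1} + v_{4} + v_{6} + v_{7} = v_{2}  ⟹  sig = ⟨4 | 1⟩
  P={1,5,6,7}:  v_{1} + v_{5} + v_{6} + v_{7} = v_{3}  ⟹  sig = ⟨4 | 1⟩

Sorted signature multiset PRS(X):
[⟨2 | 0⟩, ⟨2 | 0⟩, ⟨2 | 1 1 1⟩, ⟨4 | 1⟩, ⟨4 | 1⟩]


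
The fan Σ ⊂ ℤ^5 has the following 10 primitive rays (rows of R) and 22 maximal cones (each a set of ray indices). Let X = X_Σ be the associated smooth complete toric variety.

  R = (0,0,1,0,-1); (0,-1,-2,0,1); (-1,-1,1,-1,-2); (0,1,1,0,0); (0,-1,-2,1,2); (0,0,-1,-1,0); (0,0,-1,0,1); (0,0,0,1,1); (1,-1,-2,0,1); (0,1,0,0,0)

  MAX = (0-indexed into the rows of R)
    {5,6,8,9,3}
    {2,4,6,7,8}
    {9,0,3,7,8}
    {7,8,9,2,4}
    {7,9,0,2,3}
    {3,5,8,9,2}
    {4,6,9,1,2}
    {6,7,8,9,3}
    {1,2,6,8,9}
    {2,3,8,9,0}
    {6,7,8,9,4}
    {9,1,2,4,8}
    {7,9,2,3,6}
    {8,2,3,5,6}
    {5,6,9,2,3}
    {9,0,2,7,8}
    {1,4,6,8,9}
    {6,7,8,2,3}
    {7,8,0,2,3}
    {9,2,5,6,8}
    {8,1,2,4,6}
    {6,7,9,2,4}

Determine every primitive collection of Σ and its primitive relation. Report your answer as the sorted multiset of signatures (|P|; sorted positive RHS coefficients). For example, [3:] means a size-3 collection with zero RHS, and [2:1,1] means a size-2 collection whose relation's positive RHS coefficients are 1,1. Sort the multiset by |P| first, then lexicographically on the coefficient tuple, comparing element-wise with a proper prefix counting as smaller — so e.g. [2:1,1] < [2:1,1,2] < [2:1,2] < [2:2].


|primitive collections| = 14. Relations:

  {0,6}:  v_{0} + v_{6} = 0  so sig = [2:]
  {1,3}:  v_{1} + v_{3} = v_{6}  so sig = [2:1]
  {1,7}:  v_{1} + v_{7} = v_{4}  so sig = [2:1]
  {5,7}:  v_{5} + v_{7} = v_{6}  so sig = [2:1]
  {3,4}:  v_{3} + v_{4} = v_{6} + v_{7}  so sig = [2:1,1]
  {4,5}:  v_{4} + v_{5} = v_{1} + v_{6}  so sig = [2:1,1]
  {0,1}:  v_{0} + v_{1} = v_{2} + v_{7} + v_{8} + v_{9}  so sig = [2:1,1,1,1]
  {0,5}:  v_{0} + v_{5} = v_{2} + v_{3} + v_{8} + v_{9}  so sig = [2:1,1,1,1]
  {0,4}:  v_{0} + v_{4} = v_{2} + 2·v_{7} + v_{8} + v_{9}  so sig = [2:1,1,1,2]
  {1,5}:  v_{1} + v_{5} = v_{2} + 2·v_{6} + v_{8} + v_{9}  so sig = [2:1,1,1,2]
  {2,3,7,8,9}:  v_{2} + v_{3} + v_{7} + v_{8} + v_{9} = 0  so sig = [5:]
  {2,3,6,8,9}:  v_{2} + v_{3} + v_{6} + v_{8} + v_{9} = v_{5}  so sig = [5:1]
  {2,6,7,8,9}:  v_{2} + v_{6} + v_{7} + v_{8} + v_{9} = v_{1}  so sig = [5:1]
  {2,4,6,8,9}:  v_{2} + v_{4} + v_{6} + v_{8} + v_{9} = 2·v_{1}  so sig = [5:2]

so the primitive-relation signature multiset is
    |P|=2: 10 collections, coeffs (), (1), (1), (1), (1,1), (1,1), (1,1,1,1), (1,1,1,1), (1,1,1,2), (1,1,1,2)
    |P|=5: 4 collections, coeffs (), (1), (1), (2)


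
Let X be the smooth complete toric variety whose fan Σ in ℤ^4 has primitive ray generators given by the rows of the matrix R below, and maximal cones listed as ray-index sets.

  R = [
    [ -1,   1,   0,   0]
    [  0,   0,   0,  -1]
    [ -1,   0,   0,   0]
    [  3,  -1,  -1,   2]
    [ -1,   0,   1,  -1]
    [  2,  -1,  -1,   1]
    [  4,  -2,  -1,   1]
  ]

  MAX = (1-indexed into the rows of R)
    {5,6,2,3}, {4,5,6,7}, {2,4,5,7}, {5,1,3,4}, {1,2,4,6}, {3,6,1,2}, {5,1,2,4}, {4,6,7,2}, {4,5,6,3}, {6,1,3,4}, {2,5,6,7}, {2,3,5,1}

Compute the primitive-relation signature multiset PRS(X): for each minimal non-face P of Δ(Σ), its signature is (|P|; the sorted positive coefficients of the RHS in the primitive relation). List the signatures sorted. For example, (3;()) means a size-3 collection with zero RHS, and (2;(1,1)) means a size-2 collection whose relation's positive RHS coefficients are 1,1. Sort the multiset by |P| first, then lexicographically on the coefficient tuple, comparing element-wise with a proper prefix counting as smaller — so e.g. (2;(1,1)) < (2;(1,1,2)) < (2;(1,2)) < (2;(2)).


|primitive collections| = 5. Relations:

  • {1,7}:  v_{1} + v_{7} = v_{2} + v_{4}  so sig = (2;(1,1))
  • {3,7}:  v_{3} + v_{7} = v_{5} + 2·v_{6}  so sig = (2;(1,2))
  • {1,5,6}:  v_{1} + v_{5} + v_{6} = 0  so sig = (3;())
  • {2,3,4}:  v_{2} + v_{3} + v_{4} = v_{6}  so sig = (3;(1))
  • {2,4,5,6}:  v_{2} + v_{4} + v_{5} + v_{6} = v_{7}  so sig = (4;(1))

Signatures (|P|; sorted positive RHS coefficients), sorted:
    |P|=2: 2 collections, coeffs (1,1), (1,2)
    |P|=3: 2 collections, coeffs (), (1)
    |P|=4: 1 collection, coeffs (1)


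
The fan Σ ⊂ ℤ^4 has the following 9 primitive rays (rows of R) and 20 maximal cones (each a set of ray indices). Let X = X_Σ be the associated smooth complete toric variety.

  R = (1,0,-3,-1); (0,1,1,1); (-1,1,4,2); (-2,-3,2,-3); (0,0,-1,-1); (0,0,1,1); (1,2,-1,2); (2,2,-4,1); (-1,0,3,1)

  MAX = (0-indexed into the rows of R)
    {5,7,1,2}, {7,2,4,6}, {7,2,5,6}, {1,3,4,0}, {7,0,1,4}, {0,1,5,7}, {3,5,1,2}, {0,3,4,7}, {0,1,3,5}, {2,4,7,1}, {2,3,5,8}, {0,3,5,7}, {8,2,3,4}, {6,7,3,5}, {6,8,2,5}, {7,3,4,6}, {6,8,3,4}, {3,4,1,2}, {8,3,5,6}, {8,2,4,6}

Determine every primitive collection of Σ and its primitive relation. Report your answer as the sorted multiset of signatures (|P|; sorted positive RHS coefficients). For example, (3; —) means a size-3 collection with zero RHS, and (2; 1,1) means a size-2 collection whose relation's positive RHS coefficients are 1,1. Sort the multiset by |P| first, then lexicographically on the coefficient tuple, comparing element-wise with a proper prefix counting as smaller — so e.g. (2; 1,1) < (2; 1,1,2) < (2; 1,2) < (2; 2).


The 10 primitive collections of Σ (r=9, n=4):

  P={0,8}:  v_{0} + v_{8} = 0 — sig = (2; —)
  P={4,5}:  v_{4} + v_{5} = 0 — sig = (2; —)
  P={0,2}:  v_{0} + v_{2} = v_{1} — sig = (2; 1)
  P={0,6}:  v_{0} + v_{6} = v_{7} — sig = (2; 1)
  P={1,8}:  v_{1} + v_{8} = v_{2} — sig = (2; 1)
  P={7,8}:  v_{7} + v_{8} = v_{6} — sig = (2; 1)
  P={1,6}:  v_{1} + v_{6} = v_{2} + v_{7} — sig = (2; 1,1)
  P={1,3,7}:  v_{1} + v_{3} + v_{7} = v_{4} — sig = (3; 1)
  P={2,3,7}:  v_{2} + v_{3} + v_{7} = v_{4} + v_{8} — sig = (3; 1,1)
  P={2,3,6}:  v_{2} + v_{3} + v_{6} = v_{4} + 2·v_{8} — sig = (3; 1,2)

Hence PRS(X_Σ) =
[(2; —), (2; —), (2; 1), (2; 1), (2; 1), (2; 1), (2; 1,1), (3; 1), (3; 1,1), (3; 1,2)]


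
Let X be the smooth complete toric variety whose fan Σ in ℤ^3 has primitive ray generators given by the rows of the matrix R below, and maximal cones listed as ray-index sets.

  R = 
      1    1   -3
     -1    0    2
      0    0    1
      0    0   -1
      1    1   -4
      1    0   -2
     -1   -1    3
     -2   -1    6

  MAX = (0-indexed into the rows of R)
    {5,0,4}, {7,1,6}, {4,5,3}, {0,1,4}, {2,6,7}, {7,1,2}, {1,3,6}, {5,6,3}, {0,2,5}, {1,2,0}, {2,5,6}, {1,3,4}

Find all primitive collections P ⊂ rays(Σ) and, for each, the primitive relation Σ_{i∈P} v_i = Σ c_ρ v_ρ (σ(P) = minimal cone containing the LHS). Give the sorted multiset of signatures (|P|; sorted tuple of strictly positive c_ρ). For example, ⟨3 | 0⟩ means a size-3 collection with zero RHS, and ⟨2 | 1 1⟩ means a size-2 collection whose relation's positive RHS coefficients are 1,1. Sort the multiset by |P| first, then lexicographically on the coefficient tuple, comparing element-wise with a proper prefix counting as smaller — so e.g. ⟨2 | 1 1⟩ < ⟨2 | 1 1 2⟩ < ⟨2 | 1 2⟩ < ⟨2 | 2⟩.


Minimal non-faces — 11 found among 8 rays, 12 max cones:

  • {0,6}:  v_{0} + v_{6} = 0  ⟹  sig = ⟨2 | 0⟩
  • {1,5}:  v_{1} + v_{5} = 0  ⟹  sig = ⟨2 | 0⟩
  • {2,3}:  v_{2} + v_{3} = 0  ⟹  sig = ⟨2 | 0⟩
  • {0,3}:  v_{0} + v_{3} = v_{4}  ⟹  sig = ⟨2 | 1⟩
  • {2,4}:  v_{2} + v_{4} = v_{0}  ⟹  sig = ⟨2 | 1⟩
  • {4,6}:  v_{4} + v_{6} = v_{3}  ⟹  sig = ⟨2 | 1⟩
  • {4,7}:  v_{4} + v_{7} = v_{1}  ⟹  sig = ⟨2 | 1⟩
  • {0,7}:  v_{0} + v_{7} = v_{1} + v_{2}  ⟹  sig = ⟨2 | 1 1⟩
  • {3,7}:  v_{3} + v_{7} = v_{1} + v_{6}  ⟹  sig = ⟨2 | 1 1⟩
  • {5,7}:  v_{5} + v_{7} = v_{2} + v_{6}  ⟹  sig = ⟨2 | 1 1⟩
  • {1,2,6}:  v_{1} + v_{2} + v_{6} = v_{7}  ⟹  sig = ⟨3 | 1⟩

Hence PRS(X_Σ) =
{ ⟨2 | 0⟩ ×3,  ⟨2 | 1⟩ ×4,  ⟨2 | 1 1⟩ ×3,  ⟨3 | 1⟩ }


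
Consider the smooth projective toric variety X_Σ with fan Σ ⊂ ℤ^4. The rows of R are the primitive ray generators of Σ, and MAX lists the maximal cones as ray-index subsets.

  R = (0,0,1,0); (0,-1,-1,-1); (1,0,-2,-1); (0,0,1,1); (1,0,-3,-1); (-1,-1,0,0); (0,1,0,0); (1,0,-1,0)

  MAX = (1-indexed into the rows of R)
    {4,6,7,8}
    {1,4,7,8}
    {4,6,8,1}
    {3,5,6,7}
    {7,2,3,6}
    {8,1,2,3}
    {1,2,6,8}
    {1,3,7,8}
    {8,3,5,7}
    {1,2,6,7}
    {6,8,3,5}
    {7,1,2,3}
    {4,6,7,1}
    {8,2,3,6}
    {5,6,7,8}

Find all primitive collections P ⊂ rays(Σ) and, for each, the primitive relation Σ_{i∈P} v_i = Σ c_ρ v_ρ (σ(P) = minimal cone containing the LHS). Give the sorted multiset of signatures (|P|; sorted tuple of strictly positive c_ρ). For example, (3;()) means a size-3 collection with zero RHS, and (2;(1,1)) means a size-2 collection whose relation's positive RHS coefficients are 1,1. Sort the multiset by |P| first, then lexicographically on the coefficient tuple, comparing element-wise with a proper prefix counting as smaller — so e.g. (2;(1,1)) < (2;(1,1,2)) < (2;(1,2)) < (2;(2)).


9 collections generate NE(X_Σ); each relation:

  P={1,5}:  v_{1} + v_{5} = v_{3}  so sig = (2;(1))
  P={3,4}:  v_{3} + v_{4} = v_{8}  so sig = (2;(1))
  P={2,4}:  v_{2} + v_{4} = v_{1} + v_{6} + v_{8}  so sig = (2;(1,1,1))
  P={4,5}:  v_{4} + v_{5} = v_{6} + v_{7} + 2·v_{8}  so sig = (2;(1,1,2))
  P={2,5}:  v_{2} + v_{5} = 2·v_{3} + v_{6}  so sig = (2;(1,2))
  P={1,3,6}:  v_{1} + v_{3} + v_{6} = v_{2}  so sig = (3;(1))
  P={2,7,8}:  v_{2} + v_{7} + v_{8} = v_{3}  so sig = (3;(1))
  P={1,6,7,8}:  v_{1} + v_{6} + v_{7} + v_{8} = 0  so sig = (4;())
  P={3,6,7,8}:  v_{3} + v_{6} + v_{7} + v_{8} = v_{5}  so sig = (4;(1))

Hence PRS(X_Σ) =
    |P|=2: 5 collections, coeffs (1), (1), (1,1,1), (1,1,2), (1,2)
    |P|=3: 2 collections, coeffs (1), (1)
    |P|=4: 2 collections, coeffs (), (1)


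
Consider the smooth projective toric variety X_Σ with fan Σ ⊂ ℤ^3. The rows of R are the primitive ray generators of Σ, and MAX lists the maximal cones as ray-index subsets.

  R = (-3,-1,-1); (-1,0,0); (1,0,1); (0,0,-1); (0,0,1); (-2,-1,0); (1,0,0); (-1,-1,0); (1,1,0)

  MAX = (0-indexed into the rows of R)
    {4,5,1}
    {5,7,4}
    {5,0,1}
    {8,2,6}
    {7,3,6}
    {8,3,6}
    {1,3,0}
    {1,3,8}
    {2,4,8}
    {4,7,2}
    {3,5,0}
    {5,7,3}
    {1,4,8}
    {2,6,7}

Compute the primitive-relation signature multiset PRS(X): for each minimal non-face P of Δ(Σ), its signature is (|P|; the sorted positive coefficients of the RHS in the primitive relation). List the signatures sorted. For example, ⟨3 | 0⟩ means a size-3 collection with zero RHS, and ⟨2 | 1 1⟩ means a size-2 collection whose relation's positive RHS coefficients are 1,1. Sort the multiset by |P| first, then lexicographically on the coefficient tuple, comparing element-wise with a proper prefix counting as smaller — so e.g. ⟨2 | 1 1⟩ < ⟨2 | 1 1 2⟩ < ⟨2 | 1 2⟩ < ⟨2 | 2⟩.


16 collections generate NE(X_Σ); each relation:

  • {1,6}:  v_{1} + v_{6} = 0 — sig = ⟨2 | 0⟩
  • {3,4}:  v_{3} + v_{4} = 0 — sig = ⟨2 | 0⟩
  • {7,8}:  v_{7} + v_{8} = 0 — sig = ⟨2 | 0⟩
  • {0,2}:  v_{0} + v_{2} = v_{5} — sig = ⟨2 | 1⟩
  • {1,2}:  v_{1} + v_{2} = v_{4} — sig = ⟨2 | 1⟩
  • {1,7}:  v_{1} + v_{7} = v_{5} — sig = ⟨2 | 1⟩
  • {2,3}:  v_{2} + v_{3} = v_{6} — sig = ⟨2 | 1⟩
  • {4,6}:  v_{4} + v_{6} = v_{2} — sig = ⟨2 | 1⟩
  • {5,6}:  v_{5} + v_{6} = v_{7} — sig = ⟨2 | 1⟩
  • {5,8}:  v_{5} + v_{8} = v_{1} — sig = ⟨2 | 1⟩
  • {0,4}:  v_{0} + v_{4} = v_{1} + v_{5} — sig = ⟨2 | 1 1⟩
  • {0,6}:  v_{0} + v_{6} = v_{3} + v_{5} — sig = ⟨2 | 1 1⟩
  • {2,5}:  v_{2} + v_{5} = v_{4} + v_{7} — sig = ⟨2 | 1 1⟩
  • {0,7}:  v_{0} + v_{7} = v_{3} + 2·v_{5} — sig = ⟨2 | 1 2⟩
  • {0,8}:  v_{0} + v_{8} = 2·v_{1} + v_{3} — sig = ⟨2 | 1 2⟩
  • {1,3,5}:  v_{1} + v_{3} + v_{5} = v_{0} — sig = ⟨3 | 1⟩

Hence PRS(X_Σ) =
    ⟨2 | 0⟩
    ⟨2 | 0⟩
    ⟨2 | 0⟩
    ⟨2 | 1⟩
    ⟨2 | 1⟩
    ⟨2 | 1⟩
    ⟨2 | 1⟩
    ⟨2 | 1⟩
    ⟨2 | 1⟩
    ⟨2 | 1⟩
    ⟨2 | 1 1⟩
    ⟨2 | 1 1⟩
    ⟨2 | 1 1⟩
    ⟨2 | 1 2⟩
    ⟨2 | 1 2⟩
    ⟨3 | 1⟩
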